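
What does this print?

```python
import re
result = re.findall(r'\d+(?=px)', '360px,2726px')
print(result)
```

['360', '2726']

The positive lookaround only admits positions where the adjacent text matches; those characters stay outside the span.
Walking the string: at [0:3] → '360'; at [6:10] → '2726'.
Since nothing is captured, `findall` lists the 2 matched substrings directly.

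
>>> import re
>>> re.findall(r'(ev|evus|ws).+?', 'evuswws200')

['ev', 'ws']

The regex engine tests alternatives in the order written; an earlier branch that matches wins even if a later one would match more.
Matches: at [0:3] match 'evu', group 1 = 'ev'; at [5:8] match 'ws2', group 1 = 'ws'.
With a single group, `findall` returns only what that group captured — 2 items.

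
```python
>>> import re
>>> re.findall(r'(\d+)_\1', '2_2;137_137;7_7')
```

The backreference `\1` re-matches whatever the first group consumed, character for character.
`findall` collects group 1 from each match (3 total).

['2', '137', '7']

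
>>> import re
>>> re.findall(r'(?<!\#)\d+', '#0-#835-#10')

['35', '0']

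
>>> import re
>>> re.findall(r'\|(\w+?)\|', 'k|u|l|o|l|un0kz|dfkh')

['u', 'o', 'un0kz']

Because there's exactly one group, `findall` drops the full match and keeps group 1 from each hit.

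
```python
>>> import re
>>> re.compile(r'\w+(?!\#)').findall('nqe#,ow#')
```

['nq', 'o']

A negative assertion filters positions out without eating any characters.
With no groups in the pattern, `findall` gives back each whole match — 2 here.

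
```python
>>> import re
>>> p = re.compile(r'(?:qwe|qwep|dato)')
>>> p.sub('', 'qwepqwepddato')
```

'ppd'

Alternation tries branches left to right and keeps the first one that lets the overall match succeed at that position.
Matches: at [0:3] → 'qwe'; at [4:7] → 'qwe'; at [9:13] → 'dato'.
Each match is replaced by ''.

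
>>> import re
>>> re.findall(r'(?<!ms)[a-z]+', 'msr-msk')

`(?!…)`/`(?<!…)` only lets a position through if the neighbouring text does NOT match; no characters are consumed.
Matches: at [0:3] → 'msr'; at [4:7] → 'msk'.
With no groups in the pattern, `findall` gives back each whole match — 2 here.

['msr', 'msk']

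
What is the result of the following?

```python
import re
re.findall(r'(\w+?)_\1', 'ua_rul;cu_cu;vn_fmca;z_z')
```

['cu', 'z']

`\1` has to match the exact text group 1 already captured.
Because there's exactly one group, `findall` drops the full match and keeps group 1 from each hit.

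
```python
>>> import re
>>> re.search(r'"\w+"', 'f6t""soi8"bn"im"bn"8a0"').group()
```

The match spans [4:10] → '"soi8"'.

'"soi8"'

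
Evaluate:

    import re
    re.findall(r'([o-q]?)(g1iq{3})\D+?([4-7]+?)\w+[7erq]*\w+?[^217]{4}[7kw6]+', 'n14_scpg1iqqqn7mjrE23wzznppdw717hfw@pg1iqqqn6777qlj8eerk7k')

[('p', 'g1iqqq', '7'), ('p', 'g1iqqq', '6')]

Pattern: optionally a character in [o-q] (captured); then the literal 'g1i', then exactly 3 of a literal 'q' (captured); then one or more of a non-digit (lazy); then one or more of a character in [4-7] (lazy) (captured); then one or more of a word character, then zero or more of one of [7erq]; then one or more of a word character (lazy), then exactly 4 of any character except [217], then one or more of one of [7kw6].
Lazy quantifiers expand one character at a time until the remainder of the pattern can match.
Scanning left to right: at [6:30] match 'pg1iqqqn7mjrE23wzznppdw7', groups = ('p', 'g1iqqq', '7'); at [36:58] match 'pg1iqqqn6777qlj8eerk7k', groups = ('p', 'g1iqqq', '6').
`findall` packs the 3 group values into a tuple for every match.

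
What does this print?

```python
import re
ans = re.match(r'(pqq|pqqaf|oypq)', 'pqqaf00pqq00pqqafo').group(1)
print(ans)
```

The match spans [0:3] → 'pqq'.
Captured: group 1 = 'pqq'.

pqq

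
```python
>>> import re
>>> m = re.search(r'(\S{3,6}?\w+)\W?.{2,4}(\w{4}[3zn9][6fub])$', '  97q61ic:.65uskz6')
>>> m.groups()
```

The pattern matches 3 to 6 of a non-whitespace character (lazy), then one or more of a word character (captured); then optionally a non-word character, then 2 to 4 of any character; then exactly 4 of a word character, then one of [3zn9], then one of [6fub] (captured); then anchored at the end.
`search` walks the string left to right and returns the first match it finds.
The match spans [2:18] → '97q61ic:.65uskz6'.
Captured: group 1 = '97q61ic', group 2 = '5uskz6'.

('97q61ic', '5uskz6')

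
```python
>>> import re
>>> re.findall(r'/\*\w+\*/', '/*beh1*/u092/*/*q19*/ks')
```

['/*beh1*/', '/*q19*/']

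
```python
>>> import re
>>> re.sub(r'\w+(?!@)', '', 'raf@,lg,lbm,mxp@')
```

'f@,,,p@'

A negative assertion filters positions out without eating any characters.
`sub` substitutes '' at each match site.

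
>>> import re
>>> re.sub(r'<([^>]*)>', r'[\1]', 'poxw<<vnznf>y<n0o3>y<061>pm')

'poxw[<vnznf]y[n0o3]y[061]pm'

Matches: at [4:12] → '<<vnznf>'; at [13:19] → '<n0o3>'; at [20:25] → '<061>'.
The replacement refers to a captured group, so each match is rewritten using its own captured text.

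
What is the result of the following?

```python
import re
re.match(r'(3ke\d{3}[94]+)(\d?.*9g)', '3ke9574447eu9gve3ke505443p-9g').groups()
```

('3ke957444', '7eu9gve3ke505443p-9g')

The pattern matches the literal '3ke', then exactly 3 of a digit, then one or more of one of [94] (captured); then optionally a digit, then zero or more of any character, then the literal '9g' (captured).
With `match`, the pattern is implicitly anchored at the beginning.
The match spans [0:29] → '3ke9574447eu9gve3ke505443p-9g'.
Captured: group 1 = '3ke957444', group 2 = '7eu9gve3ke505443p-9g'.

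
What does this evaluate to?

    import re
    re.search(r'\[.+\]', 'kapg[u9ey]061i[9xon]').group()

The match spans [4:20] → '[u9ey]061i[9xon]'.

'[u9ey]061i[9xon]'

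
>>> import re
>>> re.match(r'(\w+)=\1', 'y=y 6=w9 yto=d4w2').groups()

('y',)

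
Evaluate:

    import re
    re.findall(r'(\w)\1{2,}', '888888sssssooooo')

`\1` has to match the exact text group 1 already captured.
Because there's exactly one group, `findall` drops the full match and keeps group 1 from each hit.

['8', 's', 'o']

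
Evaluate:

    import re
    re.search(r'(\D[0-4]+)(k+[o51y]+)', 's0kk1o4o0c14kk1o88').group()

's0kk1o'

The match spans [0:6] → 's0kk1o'.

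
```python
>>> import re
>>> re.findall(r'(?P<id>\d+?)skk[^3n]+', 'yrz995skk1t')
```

With a single group, `findall` returns only what that group captured — 1 item.

['995']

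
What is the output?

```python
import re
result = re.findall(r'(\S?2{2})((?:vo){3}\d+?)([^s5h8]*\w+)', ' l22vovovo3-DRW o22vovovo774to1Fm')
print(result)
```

[('l22', 'vovovo3', '-DRW o22vovovo774to1Fm')]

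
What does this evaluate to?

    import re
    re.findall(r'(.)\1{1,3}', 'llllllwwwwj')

['l', 'l', 'w']

After group 1 captures some text, `\1` only succeeds where that same text appears again.
`findall` collects group 1 from each match (3 total).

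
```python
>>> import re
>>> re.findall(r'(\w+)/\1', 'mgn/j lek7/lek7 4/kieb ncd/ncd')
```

['lek7', 'ncd']

The backreference `\1` re-matches whatever the first group consumed, character for character.
Because there's exactly one group, `findall` drops the full match and keeps group 1 from each hit.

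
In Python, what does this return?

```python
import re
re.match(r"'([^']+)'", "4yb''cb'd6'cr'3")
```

With `match`, the pattern is implicitly anchored at the beginning.
Here position 0 doesn't satisfy it, so the call returns None.

None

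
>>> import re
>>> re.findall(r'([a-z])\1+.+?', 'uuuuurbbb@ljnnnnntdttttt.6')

`\1` has to match the exact text group 1 already captured.
Scanning left to right: at [0:6] match 'uuuuur', group 1 = 'u'; at [6:10] match 'bbb@', group 1 = 'b'; at [12:18] match 'nnnnnt', group 1 = 'n'; at [19:25] match 'ttttt.', group 1 = 't'.
`findall` collects group 1 from each match (4 total).

['u', 'b', 'n', 't']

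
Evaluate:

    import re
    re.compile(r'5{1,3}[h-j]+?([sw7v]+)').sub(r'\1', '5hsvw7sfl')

'svw7sfl'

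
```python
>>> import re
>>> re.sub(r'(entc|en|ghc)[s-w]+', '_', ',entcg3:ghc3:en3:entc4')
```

',_cg3:ghc3:en3:_c4'

Every occurrence is swapped for '_'.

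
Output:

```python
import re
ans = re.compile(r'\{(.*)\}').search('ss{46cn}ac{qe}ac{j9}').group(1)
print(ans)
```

46cn}ac{qe}ac{j9

The match spans [2:20] → '{46cn}ac{qe}ac{j9}'.
Captured: group 1 = '46cn}ac{qe}ac{j9'.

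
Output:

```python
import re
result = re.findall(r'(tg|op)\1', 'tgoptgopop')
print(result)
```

A backreference is literal: `\1` must see the identical characters the first group matched.
Because there's exactly one group, `findall` drops the full match and keeps group 1 from the one hit.

['op']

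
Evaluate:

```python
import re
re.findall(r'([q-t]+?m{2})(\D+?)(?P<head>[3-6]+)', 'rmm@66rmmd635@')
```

[('rmm', '@', '66'), ('rmm', 'd', '635')]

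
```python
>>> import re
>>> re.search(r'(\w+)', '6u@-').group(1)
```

The match spans [0:2] → '6u'.
Captured: group 1 = '6u'.

'6u'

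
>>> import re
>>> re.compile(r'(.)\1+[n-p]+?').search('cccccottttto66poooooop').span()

(0, 6)

The backreference `\1` re-matches whatever the first group consumed, character for character.
The match spans [0:6] → 'ccccco'.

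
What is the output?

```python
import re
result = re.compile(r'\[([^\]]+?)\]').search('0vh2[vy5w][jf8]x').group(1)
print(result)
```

The match spans [4:10] → '[vy5w]'.
Captured: group 1 = 'vy5w'.

vy5w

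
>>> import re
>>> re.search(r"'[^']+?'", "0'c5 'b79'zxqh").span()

(1, 6)

`search` walks the string left to right and returns the first match it finds.
The match spans [1:6] → "'c5 '".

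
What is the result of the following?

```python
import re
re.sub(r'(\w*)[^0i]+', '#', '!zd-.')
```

'#'

The pattern matches zero or more of a word character (captured); then one or more of any character except [0i].
Matches: at [0:5] → '!zd-.'.
`sub` substitutes '#' at each match site.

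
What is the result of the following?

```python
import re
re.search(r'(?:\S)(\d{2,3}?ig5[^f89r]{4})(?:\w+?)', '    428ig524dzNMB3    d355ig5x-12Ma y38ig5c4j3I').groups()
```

('28ig524dz',)

Pattern: a non-whitespace character (non-capturing group); then 2 to 3 of a digit (lazy), then the literal 'ig5', then exactly 4 of any character except [f89r] (captured); then one or more of a word character (lazy) (non-capturing group).
Because the quantifier is non-greedy, it stops expanding at the earliest point where the rest of the pattern can succeed.
Unlike `match`, `search` isn't anchored — it looks for the pattern anywhere in the string.
The match spans [4:15] → '428ig524dzN'.
Captured: group 1 = '28ig524dz'.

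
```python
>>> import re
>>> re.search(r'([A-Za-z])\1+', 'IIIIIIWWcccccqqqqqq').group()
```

'IIIIII'

After group 1 captures some text, `\1` only succeeds where that same text appears again.
The match spans [0:6] → 'IIIIII'.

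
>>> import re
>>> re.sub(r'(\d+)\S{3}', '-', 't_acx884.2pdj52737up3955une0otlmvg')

The pattern matches one or more of a digit (captured); then exactly 3 of a non-whitespace character.
`sub` substitutes '-' at each match site.

't_acx-dj---mvg'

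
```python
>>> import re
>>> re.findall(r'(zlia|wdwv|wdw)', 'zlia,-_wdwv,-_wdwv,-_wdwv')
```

Alternation isn't longest-match — the leftmost alternative that fits at this position is chosen.
Because there's exactly one group, `findall` drops the full match and keeps group 1 from each hit.

['zlia', 'wdwv', 'wdwv', 'wdwv']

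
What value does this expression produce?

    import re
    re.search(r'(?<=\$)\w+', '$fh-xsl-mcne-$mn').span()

(1, 3)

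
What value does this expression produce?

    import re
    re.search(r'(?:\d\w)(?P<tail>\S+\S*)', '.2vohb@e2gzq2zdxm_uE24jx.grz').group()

This matches a digit, then a word character (non-capturing group); then one or more of a non-whitespace character, then zero or more of a non-whitespace character (captured as 'tail').
The match spans [1:28] → '2vohb@e2gzq2zdxm_uE24jx.grz'.

'2vohb@e2gzq2zdxm_uE24jx.grz'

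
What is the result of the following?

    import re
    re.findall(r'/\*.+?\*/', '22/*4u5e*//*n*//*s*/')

['/*4u5e*/', '/*n*/', '/*s*/']

The `?` after the quantifier makes it lazy — it takes as little as possible before letting the rest of the pattern try.
Walking the string: at [2:10] → '/*4u5e*/'; at [10:15] → '/*n*/'; at [15:20] → '/*s*/'.
No capturing groups, so `findall` returns the 3 full match strings.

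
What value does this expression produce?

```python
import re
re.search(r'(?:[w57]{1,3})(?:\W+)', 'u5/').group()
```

Pattern: 1 to 3 of one of [w57] (non-capturing group); then one or more of a non-word character (non-capturing group).
Unlike `match`, `search` isn't anchored — it looks for the pattern anywhere in the string.
The match spans [1:3] → '5/'.

'5/'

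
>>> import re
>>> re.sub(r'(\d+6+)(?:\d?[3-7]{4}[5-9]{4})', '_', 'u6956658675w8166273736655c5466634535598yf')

'u6956658675w_c_yf'

This matches one or more of a digit, then one or more of the literal '6' (captured); then optionally a digit, then exactly 4 of a character in [3-7], then exactly 4 of a character in [5-9] (non-capturing group).
Matches: at [12:25] → '8166273736655'; at [26:39] → '5466634535598'.
Every occurrence is swapped for '_'.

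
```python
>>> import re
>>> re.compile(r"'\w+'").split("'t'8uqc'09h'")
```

The string is cut at each match, leaving 3 pieces.

['', '8uqc', '']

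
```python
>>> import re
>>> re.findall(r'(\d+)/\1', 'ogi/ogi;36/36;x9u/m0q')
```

['36']

`\1` has to match the exact text group 1 already captured.
`findall` collects group 1 from the one match (1 total).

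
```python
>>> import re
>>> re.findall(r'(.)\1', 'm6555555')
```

['5', '5', '5']

`\1` is not a pattern — it's the concrete string captured by group 1, re-applied verbatim.
Walking the string: at [2:4] match '55', group 1 = '5'; at [4:6] match '55', group 1 = '5'; at [6:8] match '55', group 1 = '5'.
One capturing group, so `findall` returns just the captured substring from each match — 3 in all.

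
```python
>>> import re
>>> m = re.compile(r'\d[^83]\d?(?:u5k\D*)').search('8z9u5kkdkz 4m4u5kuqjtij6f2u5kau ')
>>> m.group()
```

'8z9u5kkdkz '

The match spans [0:11] → '8z9u5kkdkz '.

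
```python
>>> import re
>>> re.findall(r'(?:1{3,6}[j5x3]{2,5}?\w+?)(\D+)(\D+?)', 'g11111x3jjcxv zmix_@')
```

[('jcxv zmix_', '@')]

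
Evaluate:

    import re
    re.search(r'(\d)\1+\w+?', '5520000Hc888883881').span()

`\1` has to match the exact text group 1 already captured.
Unlike `match`, `search` isn't anchored — it looks for the pattern anywhere in the string.
The match spans [0:3] → '552'.
Captured: group 1 = '5'.

(0, 3)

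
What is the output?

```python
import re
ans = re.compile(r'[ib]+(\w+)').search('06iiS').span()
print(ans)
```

Pattern: one or more of one of [ib]; then one or more of a word character (captured).
The match spans [2:5] → 'iiS'.

(2, 5)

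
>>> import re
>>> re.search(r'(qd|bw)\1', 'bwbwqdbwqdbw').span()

`\1` has to match the exact text group 1 already captured.
The match spans [0:4] → 'bwbw'.

(0, 4)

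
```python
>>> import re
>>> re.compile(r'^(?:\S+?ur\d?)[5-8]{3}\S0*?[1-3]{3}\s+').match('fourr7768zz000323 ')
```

None

This matches anchored at the start of the string; then one or more of a non-whitespace character (lazy), then the literal 'ur', then optionally a digit (non-capturing group); then exactly 3 of a character in [5-8], then a non-whitespace character, then zero or more of the literal '0' (lazy); then exactly 3 of a character in [1-3], then one or more of whitespace.
`re.match` only tries the pattern at the start of the string.
Here the string doesn't start with a match, so the call returns None.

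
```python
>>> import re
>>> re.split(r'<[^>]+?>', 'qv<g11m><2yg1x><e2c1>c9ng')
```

['qv', '', '', 'c9ng']

Splitting on the pattern gives 4 pieces.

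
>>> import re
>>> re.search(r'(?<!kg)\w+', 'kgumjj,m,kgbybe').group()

The negative lookaround is zero-width — it rules out positions where the adjacent text would match, without consuming anything.
The match spans [0:6] → 'kgumjj'.

'kgumjj'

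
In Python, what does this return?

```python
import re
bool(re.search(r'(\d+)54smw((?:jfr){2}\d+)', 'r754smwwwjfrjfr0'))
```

Here no position works, so the call returns None, and `bool(None)` is False.

False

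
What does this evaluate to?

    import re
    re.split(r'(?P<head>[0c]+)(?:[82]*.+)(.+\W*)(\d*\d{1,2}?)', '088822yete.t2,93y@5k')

['', '0', '@', '5', 'k']

`re.split` interleaves the captured-group text with the surrounding fragments.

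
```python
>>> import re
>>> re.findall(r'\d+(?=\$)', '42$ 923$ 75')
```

['42', '923']

The lookaround is zero-width — it requires the adjacent text to match without consuming it, so the asserted text isn't part of the match.
Scanning left to right: at [0:2] → '42'; at [4:7] → '923'.
With no groups in the pattern, `findall` gives back each whole match — 2 here.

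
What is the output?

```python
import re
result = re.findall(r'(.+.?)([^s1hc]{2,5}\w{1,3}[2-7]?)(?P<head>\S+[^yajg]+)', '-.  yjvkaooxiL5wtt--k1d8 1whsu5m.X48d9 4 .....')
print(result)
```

[('-.  yjvkaooxiL5wtt--k1d8 1whsu5m.X', '48d', '9 4 .....')]

With 3 capturing groups, `findall` returns a 3-tuple per match.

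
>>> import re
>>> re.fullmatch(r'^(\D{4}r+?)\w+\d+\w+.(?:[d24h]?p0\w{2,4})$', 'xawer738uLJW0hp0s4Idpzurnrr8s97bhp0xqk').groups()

The match spans [0:38] → 'xawer738uLJW0hp0s4Idpzurnrr8s97bhp0xqk'.
Captured: group 1 = 'xawer'.

('xawer',)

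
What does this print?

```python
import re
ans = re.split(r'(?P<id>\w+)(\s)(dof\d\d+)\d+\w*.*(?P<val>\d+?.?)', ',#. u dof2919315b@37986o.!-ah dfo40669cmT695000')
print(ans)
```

The pattern matches one or more of a word character (captured as 'id'); then whitespace (captured); then the literal 'dof', then a digit, then one or more of a digit (captured); then one or more of a digit, then zero or more of a word character, then zero or more of any character; then one or more of a digit (lazy), then optionally any character (captured as 'val').
Matches to split on: at [4:47] → 'u dof2919315b@37986o.!-ah dfo40669cmT695000'.
The group in the pattern means `split` returns the separators' captures alongside the pieces.

[',#. ', 'u', ' ', 'dof291931', '0', '']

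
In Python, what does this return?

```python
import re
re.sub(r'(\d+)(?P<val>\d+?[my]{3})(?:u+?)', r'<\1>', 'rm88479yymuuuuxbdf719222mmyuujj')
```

Pattern: one or more of a digit (captured); then one or more of a digit (lazy), then exactly 3 of one of [my] (captured as 'val'); then one or more of a literal 'u' (lazy) (non-capturing group).
A non-greedy quantifier consumes as few characters as it can — just enough that the remainder of the pattern still matches from where it stops; whatever follows it matches normally.
Matches: at [2:11] → '88479yymu'; at [18:28] → '719222mmyu'.
The replacement refers to a captured group, so each match is rewritten using its own captured text.

'rm<8847>uuuxbdf<71922>ujj'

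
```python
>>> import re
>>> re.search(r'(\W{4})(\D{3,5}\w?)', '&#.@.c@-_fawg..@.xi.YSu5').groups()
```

('&#.@', '.c@-_f')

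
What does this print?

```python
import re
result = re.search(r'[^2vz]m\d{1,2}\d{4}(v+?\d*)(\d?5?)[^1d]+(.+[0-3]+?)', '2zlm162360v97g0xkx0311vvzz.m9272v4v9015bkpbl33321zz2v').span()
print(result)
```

The match spans [2:52] → 'lm162360v97g0xkx0311vvzz.m9272v4v9015bkpbl33321zz2'.

(2, 52)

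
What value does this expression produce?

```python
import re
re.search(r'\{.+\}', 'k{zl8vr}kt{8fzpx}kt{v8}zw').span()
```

(1, 23)

The match spans [1:23] → '{zl8vr}kt{8fzpx}kt{v8}'.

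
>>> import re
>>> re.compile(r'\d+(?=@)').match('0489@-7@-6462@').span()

The lookaround is zero-width — it requires the adjacent text to match without consuming it, so the asserted text isn't part of the match.
`re.match` only tries the pattern at the start of the string.
The match spans [0:4] → '0489'.

(0, 4)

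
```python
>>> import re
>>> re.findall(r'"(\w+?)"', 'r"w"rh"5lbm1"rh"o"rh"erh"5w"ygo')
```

['w', '5lbm1', 'o', 'erh']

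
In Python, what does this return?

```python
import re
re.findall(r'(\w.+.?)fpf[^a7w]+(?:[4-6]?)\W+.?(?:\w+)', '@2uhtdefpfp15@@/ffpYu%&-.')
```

Pattern: a word character, then one or more of any character, then optionally any character (captured); then the literal 'fpf', then one or more of any character except [a7w]; then optionally a character in [4-6] (non-capturing group); then one or more of a non-word character, then optionally any character; then one or more of a word character (non-capturing group).
Walking the string: at [1:21] match '2uhtdefpfp15@@/ffpYu', group 1 = '2uhtde'.
One capturing group, so `findall` returns just the captured substring from the one match — 1 in all.

['2uhtde']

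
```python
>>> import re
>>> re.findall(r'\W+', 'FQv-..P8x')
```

Pattern: one or more of a non-word character.
Scanning left to right: at [3:6] → '-..'.
`findall` yields the raw match text (1 of them) because the pattern has no groups.

['-..']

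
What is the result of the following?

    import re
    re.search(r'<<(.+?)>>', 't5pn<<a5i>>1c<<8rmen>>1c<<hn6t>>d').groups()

Lazy quantifiers expand one character at a time until the remainder of the pattern can match.
`re.search` scans for the first position where the pattern succeeds.
The match spans [4:11] → '<<a5i>>'.
Captured: group 1 = 'a5i'.

('a5i',)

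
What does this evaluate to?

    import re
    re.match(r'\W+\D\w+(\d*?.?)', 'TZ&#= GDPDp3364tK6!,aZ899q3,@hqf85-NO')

`match` is anchored at position 0; if the pattern doesn't fit there, it returns None.
Here the pattern fails at index 0, so the call returns None.

None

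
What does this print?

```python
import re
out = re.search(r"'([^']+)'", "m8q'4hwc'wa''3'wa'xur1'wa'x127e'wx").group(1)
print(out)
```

4hwc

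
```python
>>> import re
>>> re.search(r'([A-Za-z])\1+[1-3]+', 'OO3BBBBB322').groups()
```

('O',)

`\1` has to match the exact text group 1 already captured.
`search` walks the string left to right and returns the first match it finds.
The match spans [0:3] → 'OO3'.
Captured: group 1 = 'O'.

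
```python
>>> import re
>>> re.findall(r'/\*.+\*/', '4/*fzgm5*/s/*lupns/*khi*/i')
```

['/*fzgm5*/s/*lupns/*khi*/']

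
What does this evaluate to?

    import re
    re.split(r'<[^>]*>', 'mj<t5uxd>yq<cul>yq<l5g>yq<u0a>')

['mj', 'yq', 'yq', 'yq', '']

Matches to split on: at [2:9] → '<t5uxd>'; at [11:16] → '<cul>'; at [18:23] → '<l5g>'; at [25:30] → '<u0a>'.
The string is cut at each match, leaving 5 pieces.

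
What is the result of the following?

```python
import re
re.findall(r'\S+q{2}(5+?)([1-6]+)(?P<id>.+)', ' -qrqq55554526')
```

This matches one or more of a non-whitespace character, then exactly 2 of the literal 'q'; then one or more of a literal '5' (lazy) (captured); then one or more of a character in [1-6] (captured); then one or more of any character (captured as 'id').
Because the quantifier is non-greedy, it stops expanding at the earliest point where the rest of the pattern can succeed.
Scanning left to right: at [1:14] match '-qrqq55554526', groups = ('5', '555452', '6').
`findall` packs the 3 group values into a tuple for every match.

[('5', '555452', '6')]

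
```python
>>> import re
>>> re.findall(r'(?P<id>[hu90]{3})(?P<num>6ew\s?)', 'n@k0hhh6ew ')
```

[('hhh', '6ew ')]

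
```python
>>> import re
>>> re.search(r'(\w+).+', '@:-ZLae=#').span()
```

The pattern matches one or more of a word character (captured); then one or more of any character.
`search` walks the string left to right and returns the first match it finds.
The match spans [3:9] → 'ZLae=#'.
Captured: group 1 = 'ZLae'.

(3, 9)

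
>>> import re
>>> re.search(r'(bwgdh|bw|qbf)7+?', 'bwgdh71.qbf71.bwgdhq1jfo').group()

The match spans [0:6] → 'bwgdh7'.

'bwgdh7'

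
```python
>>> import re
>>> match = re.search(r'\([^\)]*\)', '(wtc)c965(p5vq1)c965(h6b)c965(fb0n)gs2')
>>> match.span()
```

(0, 5)

`re.search` scans for the first position where the pattern succeeds.
The match spans [0:5] → '(wtc)'.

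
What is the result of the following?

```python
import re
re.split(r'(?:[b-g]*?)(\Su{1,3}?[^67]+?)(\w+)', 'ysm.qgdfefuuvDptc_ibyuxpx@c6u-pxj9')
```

['ysm.q', 'fuu', 'vDptc_ibyuxpx', '@', '6u-', 'pxj9', '']

Pattern: zero or more of a character in [b-g] (lazy) (non-capturing group); then a non-whitespace character, then 1 to 3 of a literal 'u' (lazy), then one or more of any character except [67] (lazy) (captured); then one or more of a word character (captured).
The `?` after the quantifier makes it lazy — it takes as little as possible before letting the rest of the pattern try.
Matches to split on: at [5:25] → 'gdfefuuvDptc_ibyuxpx'; at [26:34] → 'c6u-pxj9'.
With a capturing group present, the delimiter's captured portion is kept in the result list.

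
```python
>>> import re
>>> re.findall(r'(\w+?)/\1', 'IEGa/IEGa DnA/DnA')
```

`\1` is not a pattern — it's the concrete string captured by group 1, re-applied verbatim.
Scanning left to right: at [0:9] match 'IEGa/IEGa', group 1 = 'IEGa'; at [10:17] match 'DnA/DnA', group 1 = 'DnA'.
With a single group, `findall` returns only what that group captured — 2 items.

['IEGa', 'DnA']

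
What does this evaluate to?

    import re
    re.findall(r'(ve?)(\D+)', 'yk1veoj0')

With 2 capturing groups, `findall` returns a 2-tuple per match.

[('ve', 'oj')]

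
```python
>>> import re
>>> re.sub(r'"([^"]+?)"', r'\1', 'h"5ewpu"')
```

Matches: at [1:8] → '"5ewpu"'.
The replacement refers to a captured group, so each match is rewritten using its own captured text.

'h5ewpu'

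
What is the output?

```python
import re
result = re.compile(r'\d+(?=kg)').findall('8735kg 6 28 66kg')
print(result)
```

['8735', '66']

The lookaround is zero-width — it requires the adjacent text to match without consuming it, so the asserted text isn't part of the match.
Walking the string: at [0:4] → '8735'; at [12:14] → '66'.
Since nothing is captured, `findall` lists the 2 matched substrings directly.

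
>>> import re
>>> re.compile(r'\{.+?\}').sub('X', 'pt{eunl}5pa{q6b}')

The `?` after the quantifier makes it lazy — it takes as little as possible before letting the rest of the pattern try.
Matches: at [2:8] → '{eunl}'; at [11:16] → '{q6b}'.
Each match is replaced by 'X'.

'ptX5paX'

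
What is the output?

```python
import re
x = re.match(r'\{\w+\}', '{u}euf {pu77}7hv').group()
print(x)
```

`match` is anchored at position 0; if the pattern doesn't fit there, it returns None.
The match spans [0:3] → '{u}'.

{u}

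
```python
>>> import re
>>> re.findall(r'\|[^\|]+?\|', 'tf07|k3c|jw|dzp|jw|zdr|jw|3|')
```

['|k3c|', '|dzp|', '|zdr|', '|3|']

Walking the string: at [4:9] → '|k3c|'; at [11:16] → '|dzp|'; at [18:23] → '|zdr|'; at [25:28] → '|3|'.
With no groups in the pattern, `findall` gives back each whole match — 4 here.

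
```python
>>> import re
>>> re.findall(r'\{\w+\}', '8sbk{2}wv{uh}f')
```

Walking the string: at [4:7] → '{2}'; at [9:13] → '{uh}'.
Since nothing is captured, `findall` lists the 2 matched substrings directly.

['{2}', '{uh}']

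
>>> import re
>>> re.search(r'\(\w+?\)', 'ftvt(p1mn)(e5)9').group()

Unlike `match`, `search` isn't anchored — it looks for the pattern anywhere in the string.
The match spans [4:10] → '(p1mn)'.

'(p1mn)'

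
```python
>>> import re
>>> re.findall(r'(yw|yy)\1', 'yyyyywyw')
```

['yy', 'yw']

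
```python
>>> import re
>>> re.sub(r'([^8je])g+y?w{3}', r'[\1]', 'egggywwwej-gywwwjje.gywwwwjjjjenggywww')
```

The pattern matches any character except [8je] (captured); then one or more of a literal 'g', then optionally the literal 'y', then exactly 3 of the literal 'w'.
The replacement refers to a captured group, so each match is rewritten using its own captured text.

'e[g]ej[-]jje[.]wjjjje[n]'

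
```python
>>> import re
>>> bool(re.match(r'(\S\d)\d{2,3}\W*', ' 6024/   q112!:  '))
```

False

The pattern matches a non-whitespace character, then a digit (captured); then 2 to 3 of a digit, then zero or more of a non-word character.
`match` is anchored at position 0; if the pattern doesn't fit there, it returns None.
Here the string doesn't start with a match, so the call returns None, and `bool(None)` is False.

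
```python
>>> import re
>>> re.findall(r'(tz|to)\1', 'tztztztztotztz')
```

After group 1 captures some text, `\1` only succeeds where that same text appears again.
One capturing group, so `findall` returns just the captured substring from each match — 3 in all.

['tz', 'tz', 'tz']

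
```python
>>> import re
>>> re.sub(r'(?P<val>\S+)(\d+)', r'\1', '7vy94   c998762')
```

This matches one or more of a non-whitespace character (captured as 'val'); then one or more of a digit (captured).
Matches: at [0:5] → '7vy94'; at [8:15] → 'c998762'.
The replacement refers to a captured group, so each match is rewritten using its own captured text.

'7vy9   c99876'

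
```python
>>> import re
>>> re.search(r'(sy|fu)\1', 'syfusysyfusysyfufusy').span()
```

(4, 8)

After group 1 captures some text, `\1` only succeeds where that same text appears again.
`search` walks the string left to right and returns the first match it finds.
The match spans [4:8] → 'sysy'.
Captured: group 1 = 'sy'.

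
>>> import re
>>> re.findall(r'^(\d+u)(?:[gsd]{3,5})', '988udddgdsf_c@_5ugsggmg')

With a single group, `findall` returns only what that group captured — 1 item.

['988u']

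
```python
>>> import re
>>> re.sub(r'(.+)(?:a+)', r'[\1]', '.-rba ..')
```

This matches one or more of any character (captured); then one or more of a literal 'a' (non-capturing group).
Matches: at [0:5] → '.-rba'.
`\1` in the replacement pulls in group 1's text for each match.

'[.-rb] ..'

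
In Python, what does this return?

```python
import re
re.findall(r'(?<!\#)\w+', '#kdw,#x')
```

['dw']

The negative lookaround is zero-width — it rules out positions where the adjacent text would match, without consuming anything.
Scanning left to right: at [2:4] → 'dw'.
Since nothing is captured, `findall` lists the 1 matched substring directly.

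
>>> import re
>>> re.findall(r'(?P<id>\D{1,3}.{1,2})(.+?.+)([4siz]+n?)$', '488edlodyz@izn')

`findall` packs the 3 group values into a tuple for every match.

[('edlod', 'yz@i', 'zn')]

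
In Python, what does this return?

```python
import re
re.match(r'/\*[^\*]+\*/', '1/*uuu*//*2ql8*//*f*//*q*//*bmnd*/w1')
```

None

`match` is anchored at position 0; if the pattern doesn't fit there, it returns None.
Here the pattern fails at index 0, so the call returns None.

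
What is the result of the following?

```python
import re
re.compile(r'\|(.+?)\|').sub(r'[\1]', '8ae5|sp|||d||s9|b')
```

A `+?`/`*?`/`{m,n}?` starts at its minimum and grows only as far as needed for what follows to match.
The replacement refers to a captured group, so each match is rewritten using its own captured text.

'8ae5[sp][|d][s9]b'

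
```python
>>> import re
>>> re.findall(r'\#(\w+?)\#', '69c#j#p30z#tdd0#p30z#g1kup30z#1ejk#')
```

['j', 'tdd0', 'g1kup30z']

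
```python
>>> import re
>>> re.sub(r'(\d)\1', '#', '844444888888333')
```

'8##4####3'

`\1` is not a pattern — it's the concrete string captured by group 1, re-applied verbatim.
`sub` substitutes '#' at each match site.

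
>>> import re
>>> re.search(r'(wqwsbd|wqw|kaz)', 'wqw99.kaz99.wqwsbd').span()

The match spans [0:3] → 'wqw'.

(0, 3)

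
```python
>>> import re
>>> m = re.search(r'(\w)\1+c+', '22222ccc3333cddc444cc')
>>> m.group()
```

'22222ccc'

`\1` is not a pattern — it's the concrete string captured by group 1, re-applied verbatim.
`re.search` scans for the first position where the pattern succeeds.
The match spans [0:8] → '22222ccc'.
Captured: group 1 = '2'.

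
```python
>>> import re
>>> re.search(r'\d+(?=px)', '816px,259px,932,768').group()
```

Lookahead/lookbehind check context without consuming it, so the matched span excludes the asserted characters.
The match spans [0:3] → '816'.

'816'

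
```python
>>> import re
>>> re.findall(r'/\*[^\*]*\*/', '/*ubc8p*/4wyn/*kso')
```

With no groups in the pattern, `findall` gives back each whole match — 1 here.

['/*ubc8p*/']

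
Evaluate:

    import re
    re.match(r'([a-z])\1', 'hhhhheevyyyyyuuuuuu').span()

A backreference is literal: `\1` must see the identical characters the first group matched.
`re.match` only tries the pattern at the start of the string.
The match spans [0:2] → 'hh'.
Captured: group 1 = 'h'.

(0, 2)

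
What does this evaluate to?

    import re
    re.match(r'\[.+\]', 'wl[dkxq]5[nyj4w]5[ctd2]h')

With `match`, the pattern is implicitly anchored at the beginning.
Here position 0 doesn't satisfy it, so the call returns None.

None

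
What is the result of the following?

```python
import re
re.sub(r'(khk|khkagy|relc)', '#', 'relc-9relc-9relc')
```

Matches: at [0:4] → 'relc'; at [6:10] → 'relc'; at [12:16] → 'relc'.
Every occurrence is swapped for '#'.

'#-9#-9#'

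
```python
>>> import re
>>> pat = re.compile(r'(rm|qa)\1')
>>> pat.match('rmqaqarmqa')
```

The backreference `\1` re-matches whatever the first group consumed, character for character.
`match` is anchored at position 0; if the pattern doesn't fit there, it returns None.
Here position 0 doesn't satisfy it, so the call returns None.

None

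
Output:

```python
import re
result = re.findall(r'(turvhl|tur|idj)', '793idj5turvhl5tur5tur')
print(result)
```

Branches in `(...|...)` are attempted left-to-right; the first branch that allows the whole pattern to succeed is taken.
Walking the string: at [3:6] match 'idj', group 1 = 'idj'; at [7:13] match 'turvhl', group 1 = 'turvhl'; at [14:17] match 'tur', group 1 = 'tur'; at [18:21] match 'tur', group 1 = 'tur'.
`findall` collects group 1 from each match (4 total).

['idj', 'turvhl', 'tur', 'tur']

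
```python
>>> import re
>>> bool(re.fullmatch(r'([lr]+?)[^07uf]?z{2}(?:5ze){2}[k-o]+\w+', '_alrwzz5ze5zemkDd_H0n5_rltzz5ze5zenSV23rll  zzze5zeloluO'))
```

False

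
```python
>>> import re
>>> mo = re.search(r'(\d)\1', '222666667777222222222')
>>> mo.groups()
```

('2',)

A backreference is literal: `\1` must see the identical characters the first group matched.
Unlike `match`, `search` isn't anchored — it looks for the pattern anywhere in the string.
The match spans [0:2] → '22'.
Captured: group 1 = '2'.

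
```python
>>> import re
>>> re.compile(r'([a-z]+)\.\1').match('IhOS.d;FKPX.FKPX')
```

After group 1 captures some text, `\1` only succeeds where that same text appears again.
`re.match` only tries the pattern at the start of the string.
Here the pattern fails at index 0, so the call returns None.

None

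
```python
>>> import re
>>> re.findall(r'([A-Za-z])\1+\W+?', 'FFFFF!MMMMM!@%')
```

A backreference is literal: `\1` must see the identical characters the first group matched.
With a single group, `findall` returns only what that group captured — 2 items.

['F', 'M']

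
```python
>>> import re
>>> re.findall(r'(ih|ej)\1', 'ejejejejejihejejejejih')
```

['ej', 'ej', 'ej', 'ej']

After group 1 captures some text, `\1` only succeeds where that same text appears again.
With a single group, `findall` returns only what that group captured — 4 items.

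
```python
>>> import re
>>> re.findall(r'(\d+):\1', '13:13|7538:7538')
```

The backreference `\1` re-matches whatever the first group consumed, character for character.
Because there's exactly one group, `findall` drops the full match and keeps group 1 from each hit.

['13', '7538']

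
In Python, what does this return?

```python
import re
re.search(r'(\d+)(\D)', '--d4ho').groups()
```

('4', 'h')

The match spans [3:5] → '4h'.
Captured: group 1 = '4', group 2 = 'h'.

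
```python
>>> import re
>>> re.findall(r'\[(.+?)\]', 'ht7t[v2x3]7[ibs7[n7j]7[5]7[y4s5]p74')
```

Lazy quantifiers expand one character at a time until the remainder of the pattern can match.
One capturing group, so `findall` returns just the captured substring from each match — 4 in all.

['v2x3', 'ibs7[n7j', '5', 'y4s5']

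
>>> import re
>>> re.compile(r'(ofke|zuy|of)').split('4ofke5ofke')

['4', 'ofke', '5', 'ofke', '']

`|` is ordered: at each position the engine commits to the first alternative that works.
The group in the pattern means `split` returns the separators' captures alongside the pieces.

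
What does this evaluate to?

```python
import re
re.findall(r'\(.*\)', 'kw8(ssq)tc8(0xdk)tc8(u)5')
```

['(ssq)tc8(0xdk)tc8(u)']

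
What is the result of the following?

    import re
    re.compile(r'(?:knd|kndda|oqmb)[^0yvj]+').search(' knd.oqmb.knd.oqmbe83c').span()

(1, 22)

The match spans [1:22] → 'knd.oqmb.knd.oqmbe83c'.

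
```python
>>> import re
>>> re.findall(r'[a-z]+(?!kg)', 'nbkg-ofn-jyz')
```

['nbkg', 'ofn', 'jyz']

A negative assertion filters positions out without eating any characters.
Scanning left to right: at [0:4] → 'nbkg'; at [5:8] → 'ofn'; at [9:12] → 'jyz'.
`findall` yields the raw match text (3 of them) because the pattern has no groups.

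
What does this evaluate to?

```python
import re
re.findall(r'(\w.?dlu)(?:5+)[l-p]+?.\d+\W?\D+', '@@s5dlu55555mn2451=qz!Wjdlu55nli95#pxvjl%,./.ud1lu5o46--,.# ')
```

Pattern: a word character, then optionally any character, then the literal 'dlu' (captured); then one or more of a literal '5' (non-capturing group); then one or more of a character in [l-p] (lazy), then any character; then one or more of a digit; then optionally a non-word character, then one or more of a non-digit.
Walking the string: at [2:27] match 's5dlu55555mn2451=qz!Wjdlu', group 1 = 's5dlu'.
With a single group, `findall` returns only what that group captured — 1 item.

['s5dlu']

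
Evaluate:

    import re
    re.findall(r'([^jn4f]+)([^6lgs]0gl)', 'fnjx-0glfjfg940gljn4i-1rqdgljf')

Pattern: one or more of any character except [jn4f] (captured); then any character except [6lgs], then the literal '0gl' (captured).
Scanning left to right: at [3:8] match 'x-0gl', groups = ('x', '-0gl'); at [11:17] match 'g940gl', groups = ('g9', '40gl').
2 groups means each result is a tuple of 2 captured strings — 2 here.

[('x', '-0gl'), ('g9', '40gl')]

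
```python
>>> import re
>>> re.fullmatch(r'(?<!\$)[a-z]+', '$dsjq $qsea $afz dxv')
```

None

The negative lookahead/lookbehind blocks any match where the forbidden context is present.
`re.fullmatch` is like wrapping the pattern in `^…$` (in single-line mode).
Here there's no way to consume every character, so the call returns None.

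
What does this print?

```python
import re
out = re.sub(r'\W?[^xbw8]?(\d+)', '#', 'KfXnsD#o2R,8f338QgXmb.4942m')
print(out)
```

This matches optionally a non-word character, then optionally any character except [xbw8]; then one or more of a digit (captured).
`sub` substitutes '#' at each match site.

KfXnsD#R##QgXmb#m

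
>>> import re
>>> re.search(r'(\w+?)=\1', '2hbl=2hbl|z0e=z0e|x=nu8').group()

'2hbl=2hbl'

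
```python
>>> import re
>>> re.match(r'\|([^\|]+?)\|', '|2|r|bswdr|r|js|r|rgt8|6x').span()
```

(0, 3)

`re.match` only tries the pattern at the start of the string.
The match spans [0:3] → '|2|'.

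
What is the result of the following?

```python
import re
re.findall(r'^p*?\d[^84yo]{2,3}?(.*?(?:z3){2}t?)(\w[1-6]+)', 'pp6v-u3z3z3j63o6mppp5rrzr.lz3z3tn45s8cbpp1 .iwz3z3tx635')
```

Pattern: anchored at the start of the string; then zero or more of the literal 'p' (lazy), then a digit, then 2 to 3 of any character except [84yo] (lazy); then zero or more of any character (lazy), then the literal 'z3' repeated 2 times, then optionally the literal 't' (captured); then a word character, then one or more of a character in [1-6] (captured).
A non-greedy quantifier consumes as few characters as it can — just enough that the remainder of the pattern still matches from where it stops; whatever follows it matches normally.
Matches: at [0:14] match 'pp6v-u3z3z3j63', groups = ('u3z3z3', 'j63').
`findall` packs the 2 group values into a tuple for every match.

[('u3z3z3', 'j63')]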